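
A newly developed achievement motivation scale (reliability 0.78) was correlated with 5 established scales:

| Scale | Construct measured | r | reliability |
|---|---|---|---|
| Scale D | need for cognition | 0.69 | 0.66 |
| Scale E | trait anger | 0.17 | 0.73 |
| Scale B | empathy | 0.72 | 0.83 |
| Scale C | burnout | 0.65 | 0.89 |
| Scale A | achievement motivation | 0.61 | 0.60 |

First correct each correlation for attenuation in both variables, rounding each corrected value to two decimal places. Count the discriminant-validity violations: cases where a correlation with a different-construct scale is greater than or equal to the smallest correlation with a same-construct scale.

Disattenuated r (r / √(r_scale · r_new)):
  Scale D (disc): 0.69 / √(0.66·0.78) = 0.96
  Scale E (disc): 0.17 / √(0.73·0.78) = 0.23
  Scale B (disc): 0.72 / √(0.83·0.78) = 0.89
  Scale C (disc): 0.65 / √(0.89·0.78) = 0.78
  Scale A (conv): 0.61 / √(0.60·0.78) = 0.89
Smallest convergent = 0.89. Discriminant values: 0.96, 0.23, 0.89, 0.78; count ≥ 0.89 → 2.

2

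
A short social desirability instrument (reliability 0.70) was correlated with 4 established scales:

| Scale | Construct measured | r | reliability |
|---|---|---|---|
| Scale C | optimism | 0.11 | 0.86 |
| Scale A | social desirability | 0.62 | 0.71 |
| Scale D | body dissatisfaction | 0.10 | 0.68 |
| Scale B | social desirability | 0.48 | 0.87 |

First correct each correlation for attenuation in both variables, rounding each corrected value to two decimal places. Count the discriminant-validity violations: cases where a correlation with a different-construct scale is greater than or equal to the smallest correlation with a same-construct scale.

0

Disattenuated r (r / √(r_scale · r_new)):
  Scale C (disc): 0.11 / √(0.86·0.70) = 0.14
  Scale A (conv): 0.62 / √(0.71·0.70) = 0.88
  Scale D (disc): 0.10 / √(0.68·0.70) = 0.14
  Scale B (conv): 0.48 / √(0.87·0.70) = 0.62
Smallest convergent = 0.62. Discriminant values: 0.14, 0.14; count ≥ 0.62 → 0.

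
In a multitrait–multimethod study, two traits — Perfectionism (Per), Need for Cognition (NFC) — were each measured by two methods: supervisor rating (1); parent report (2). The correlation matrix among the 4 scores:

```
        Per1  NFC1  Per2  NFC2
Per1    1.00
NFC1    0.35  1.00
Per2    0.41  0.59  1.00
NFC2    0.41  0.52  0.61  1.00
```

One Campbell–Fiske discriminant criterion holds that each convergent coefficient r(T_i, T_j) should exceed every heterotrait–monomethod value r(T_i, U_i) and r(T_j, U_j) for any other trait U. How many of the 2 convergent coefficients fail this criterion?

Checking each validity diagonal entry against its comparison values:
Per (methods 1·2): 0.41 vs {0.35, 0.61} → fail.
NFC (methods 1·2): 0.52 vs {0.35, 0.61} → fail.
2 of 2 fail.

2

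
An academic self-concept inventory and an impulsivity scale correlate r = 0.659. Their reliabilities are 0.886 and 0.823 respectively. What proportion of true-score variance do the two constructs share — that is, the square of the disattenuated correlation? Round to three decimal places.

0.596

Disattenuated r = 0.659 / √(0.886 × 0.823) = 0.659 / 0.8539 = 0.7718.
Shared true-score variance = 0.7718² = 0.5957 ≈ 0.596.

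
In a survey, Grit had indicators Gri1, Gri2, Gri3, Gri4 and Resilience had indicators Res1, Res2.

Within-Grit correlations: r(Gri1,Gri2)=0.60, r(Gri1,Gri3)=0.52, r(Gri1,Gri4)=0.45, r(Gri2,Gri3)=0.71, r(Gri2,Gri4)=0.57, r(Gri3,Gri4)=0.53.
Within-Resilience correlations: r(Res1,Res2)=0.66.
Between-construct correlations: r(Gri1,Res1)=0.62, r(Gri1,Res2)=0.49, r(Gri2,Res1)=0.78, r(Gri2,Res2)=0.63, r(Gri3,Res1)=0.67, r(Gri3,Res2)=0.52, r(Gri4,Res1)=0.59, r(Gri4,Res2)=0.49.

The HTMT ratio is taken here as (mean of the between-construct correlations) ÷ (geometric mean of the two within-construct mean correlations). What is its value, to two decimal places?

0.98

Mean between = 4.79/8 = 0.5988.
Mean within-Gri = 3.38/6 = 0.5633; mean within-Res = 0.66/1 = 0.6600.
Geometric mean = √(0.5633 × 0.6600) = 0.6097.
HTMT = 0.5988 / 0.6097 = 0.98.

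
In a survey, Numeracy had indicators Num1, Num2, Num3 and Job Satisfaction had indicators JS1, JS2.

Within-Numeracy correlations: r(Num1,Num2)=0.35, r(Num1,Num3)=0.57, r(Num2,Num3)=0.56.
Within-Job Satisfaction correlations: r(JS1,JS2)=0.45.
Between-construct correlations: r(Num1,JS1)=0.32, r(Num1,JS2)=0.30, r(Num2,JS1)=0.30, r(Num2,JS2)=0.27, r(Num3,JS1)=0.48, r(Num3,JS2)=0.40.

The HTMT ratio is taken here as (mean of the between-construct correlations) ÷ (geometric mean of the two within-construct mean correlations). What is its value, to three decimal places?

0.732

Mean heterotrait r = 2.07/6 = 0.3450.
Mean within-Num = 1.48/3 = 0.4933; mean within-JS = 0.45/1 = 0.4500.
Geometric mean = √(0.4933 × 0.4500) = 0.4712.
HTMT = 0.3450 / 0.4712 = 0.732.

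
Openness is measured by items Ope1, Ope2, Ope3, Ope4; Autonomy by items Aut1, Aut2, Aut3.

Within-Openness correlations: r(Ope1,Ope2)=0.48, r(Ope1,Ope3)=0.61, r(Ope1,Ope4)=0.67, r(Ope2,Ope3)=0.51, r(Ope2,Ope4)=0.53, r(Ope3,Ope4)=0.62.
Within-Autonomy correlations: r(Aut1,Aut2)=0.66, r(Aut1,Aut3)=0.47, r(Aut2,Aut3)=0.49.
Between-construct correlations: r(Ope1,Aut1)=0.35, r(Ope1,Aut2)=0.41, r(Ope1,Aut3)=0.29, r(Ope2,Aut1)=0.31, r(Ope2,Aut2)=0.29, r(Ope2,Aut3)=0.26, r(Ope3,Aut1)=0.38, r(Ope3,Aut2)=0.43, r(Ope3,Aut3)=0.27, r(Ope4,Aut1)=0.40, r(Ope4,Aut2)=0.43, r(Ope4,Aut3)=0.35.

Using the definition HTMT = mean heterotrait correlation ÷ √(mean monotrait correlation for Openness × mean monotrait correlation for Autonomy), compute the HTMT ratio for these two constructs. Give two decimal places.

0.63

Mean heterotrait r = 4.17/12 = 0.3475.
Mean within-Ope = 3.42/6 = 0.5700; mean within-Aut = 1.62/3 = 0.5400.
Geometric mean = √(0.5700 × 0.5400) = 0.5548.
HTMT = 0.3475 / 0.5548 = 0.63.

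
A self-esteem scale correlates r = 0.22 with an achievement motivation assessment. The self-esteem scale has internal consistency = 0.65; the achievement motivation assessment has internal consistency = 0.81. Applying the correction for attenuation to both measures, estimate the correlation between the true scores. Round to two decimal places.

r_true = r_obs / √(r_xx · r_yy) = 0.22 / √(0.65 × 0.81) = 0.22 / √0.5265 = 0.22 / 0.7256 ≈ 0.30.

0.30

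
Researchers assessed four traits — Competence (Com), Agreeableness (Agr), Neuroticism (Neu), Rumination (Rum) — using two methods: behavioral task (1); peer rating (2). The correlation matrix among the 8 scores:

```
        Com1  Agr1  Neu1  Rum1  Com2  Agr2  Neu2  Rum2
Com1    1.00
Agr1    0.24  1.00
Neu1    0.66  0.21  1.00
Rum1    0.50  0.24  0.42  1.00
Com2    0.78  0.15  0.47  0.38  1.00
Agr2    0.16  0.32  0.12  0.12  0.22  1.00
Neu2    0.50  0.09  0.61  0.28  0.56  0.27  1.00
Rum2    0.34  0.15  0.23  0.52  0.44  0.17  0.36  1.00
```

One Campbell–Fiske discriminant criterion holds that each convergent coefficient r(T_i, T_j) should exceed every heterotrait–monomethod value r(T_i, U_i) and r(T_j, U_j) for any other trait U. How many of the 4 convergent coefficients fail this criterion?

1

Convergent coefficients and their comparison sets:
Com (methods 1·2): 0.78 vs {0.24, 0.22, 0.66, 0.56, 0.50, 0.44} → pass.
Agr (methods 1·2): 0.32 vs {0.24, 0.22, 0.21, 0.27, 0.24, 0.17} → pass.
Neu (methods 1·2): 0.61 vs {0.66, 0.56, 0.21, 0.27, 0.42, 0.36} → fail.
Rum (methods 1·2): 0.52 vs {0.50, 0.44, 0.24, 0.17, 0.42, 0.36} → pass.
1 of 4 fail.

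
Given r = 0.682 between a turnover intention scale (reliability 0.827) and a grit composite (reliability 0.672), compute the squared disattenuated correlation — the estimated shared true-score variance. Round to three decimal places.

Disattenuated r = 0.682 / √(0.827 × 0.672) = 0.682 / 0.7455 = 0.9148.
Shared true-score variance = 0.9148² = 0.8369 ≈ 0.837.

0.837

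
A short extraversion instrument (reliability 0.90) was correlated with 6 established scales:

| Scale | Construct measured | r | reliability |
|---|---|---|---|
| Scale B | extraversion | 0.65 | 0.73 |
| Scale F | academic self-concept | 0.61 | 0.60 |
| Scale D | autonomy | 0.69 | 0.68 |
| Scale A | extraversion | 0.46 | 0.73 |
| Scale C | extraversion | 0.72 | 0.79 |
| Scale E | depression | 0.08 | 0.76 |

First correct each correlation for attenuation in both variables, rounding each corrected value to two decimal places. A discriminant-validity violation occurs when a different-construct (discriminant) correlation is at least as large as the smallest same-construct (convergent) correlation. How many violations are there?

2

Disattenuated r (r / √(r_scale · r_new)):
  Scale B (conv): 0.65 / √(0.73·0.90) = 0.80
  Scale F (disc): 0.61 / √(0.60·0.90) = 0.83
  Scale D (disc): 0.69 / √(0.68·0.90) = 0.88
  Scale A (conv): 0.46 / √(0.73·0.90) = 0.57
  Scale C (conv): 0.72 / √(0.79·0.90) = 0.85
  Scale E (disc): 0.08 / √(0.76·0.90) = 0.10
Smallest convergent = 0.57. Discriminant values: 0.83, 0.88, 0.10; count ≥ 0.57 → 2.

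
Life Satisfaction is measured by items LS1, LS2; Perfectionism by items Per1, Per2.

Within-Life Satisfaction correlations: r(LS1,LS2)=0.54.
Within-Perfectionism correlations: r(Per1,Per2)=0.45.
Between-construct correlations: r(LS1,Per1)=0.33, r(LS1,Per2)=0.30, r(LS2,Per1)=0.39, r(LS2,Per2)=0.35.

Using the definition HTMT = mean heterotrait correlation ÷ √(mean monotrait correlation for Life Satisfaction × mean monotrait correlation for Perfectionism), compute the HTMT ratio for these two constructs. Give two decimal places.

Mean between = 1.37/4 = 0.3425.
Mean within-LS = 0.54/1 = 0.5400; mean within-Per = 0.45/1 = 0.4500.
Geometric mean = √(0.5400 × 0.4500) = 0.4930.
HTMT = 0.3425 / 0.4930 = 0.69.

0.69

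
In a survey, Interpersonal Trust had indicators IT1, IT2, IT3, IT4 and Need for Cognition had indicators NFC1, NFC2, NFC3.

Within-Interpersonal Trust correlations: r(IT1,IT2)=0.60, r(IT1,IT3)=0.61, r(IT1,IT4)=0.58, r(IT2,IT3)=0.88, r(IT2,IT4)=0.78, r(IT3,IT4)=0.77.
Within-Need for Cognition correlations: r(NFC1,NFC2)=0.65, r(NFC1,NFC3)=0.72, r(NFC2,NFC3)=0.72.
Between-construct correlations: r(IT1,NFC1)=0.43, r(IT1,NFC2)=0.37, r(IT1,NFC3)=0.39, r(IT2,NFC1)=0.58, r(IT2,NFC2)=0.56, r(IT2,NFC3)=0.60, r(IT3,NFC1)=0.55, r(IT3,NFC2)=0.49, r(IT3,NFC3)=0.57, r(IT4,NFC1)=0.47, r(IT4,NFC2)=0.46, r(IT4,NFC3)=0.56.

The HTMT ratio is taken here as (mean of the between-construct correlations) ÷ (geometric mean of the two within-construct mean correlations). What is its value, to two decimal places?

0.72

Between-construct mean = 6.03/12 = 0.5025.
Mean within-IT = 4.22/6 = 0.7033; mean within-NFC = 2.09/3 = 0.6967.
Geometric mean = √(0.7033 × 0.6967) = 0.7000.
HTMT = 0.5025 / 0.7000 = 0.72.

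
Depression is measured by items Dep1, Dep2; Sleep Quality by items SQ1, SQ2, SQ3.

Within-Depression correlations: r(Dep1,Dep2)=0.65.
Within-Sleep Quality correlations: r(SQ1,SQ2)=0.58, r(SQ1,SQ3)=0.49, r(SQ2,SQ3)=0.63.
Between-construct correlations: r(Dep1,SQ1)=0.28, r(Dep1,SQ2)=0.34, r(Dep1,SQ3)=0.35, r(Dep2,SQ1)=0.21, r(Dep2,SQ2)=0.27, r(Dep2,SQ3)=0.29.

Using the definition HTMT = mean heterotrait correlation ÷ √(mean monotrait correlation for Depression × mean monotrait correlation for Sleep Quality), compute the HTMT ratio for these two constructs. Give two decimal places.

Mean heterotrait r = 1.74/6 = 0.2900.
Mean within-Dep = 0.65/1 = 0.6500; mean within-SQ = 1.70/3 = 0.5667.
Geometric mean = √(0.6500 × 0.5667) = 0.6069.
HTMT = 0.2900 / 0.6069 = 0.48.

0.48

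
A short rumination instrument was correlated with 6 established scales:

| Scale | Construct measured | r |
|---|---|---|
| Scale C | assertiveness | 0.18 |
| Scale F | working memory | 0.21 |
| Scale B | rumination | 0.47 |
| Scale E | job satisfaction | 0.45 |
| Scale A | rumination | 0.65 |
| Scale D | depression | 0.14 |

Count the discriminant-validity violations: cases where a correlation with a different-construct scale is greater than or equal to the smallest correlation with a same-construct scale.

Convergent (same construct = rumination): Scale B, Scale A.
Smallest convergent = 0.47. Discriminant values: 0.18, 0.21, 0.45, 0.14; count ≥ 0.47 → 0.

0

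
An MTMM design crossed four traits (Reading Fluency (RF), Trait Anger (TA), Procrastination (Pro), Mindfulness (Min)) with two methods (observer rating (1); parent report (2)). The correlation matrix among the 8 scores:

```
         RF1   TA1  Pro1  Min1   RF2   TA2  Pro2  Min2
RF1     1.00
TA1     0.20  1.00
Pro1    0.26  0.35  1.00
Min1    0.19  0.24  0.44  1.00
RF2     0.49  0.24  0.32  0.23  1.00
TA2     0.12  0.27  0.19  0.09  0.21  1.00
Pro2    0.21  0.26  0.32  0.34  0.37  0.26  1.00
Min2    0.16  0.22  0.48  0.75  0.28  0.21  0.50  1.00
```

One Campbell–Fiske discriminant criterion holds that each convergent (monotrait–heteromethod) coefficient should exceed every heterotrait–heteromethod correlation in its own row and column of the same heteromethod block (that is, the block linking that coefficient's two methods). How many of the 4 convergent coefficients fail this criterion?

1

Checking each validity diagonal entry against its comparison values:
RF (methods 1·2): 0.49 vs {0.12, 0.24, 0.21, 0.32, 0.16, 0.23} → pass.
TA (methods 1·2): 0.27 vs {0.24, 0.12, 0.26, 0.19, 0.22, 0.09} → pass.
Pro (methods 1·2): 0.32 vs {0.32, 0.21, 0.19, 0.26, 0.48, 0.34} → fail.
Min (methods 1·2): 0.75 vs {0.23, 0.16, 0.09, 0.22, 0.34, 0.48} → pass.
1 of 4 fail.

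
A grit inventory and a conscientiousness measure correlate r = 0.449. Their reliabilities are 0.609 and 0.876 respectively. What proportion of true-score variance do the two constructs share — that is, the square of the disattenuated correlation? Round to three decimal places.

Disattenuated r = 0.449 / √(0.609 × 0.876) = 0.449 / 0.7304 = 0.6147.
Shared true-score variance = 0.6147² = 0.3779 ≈ 0.378.

0.378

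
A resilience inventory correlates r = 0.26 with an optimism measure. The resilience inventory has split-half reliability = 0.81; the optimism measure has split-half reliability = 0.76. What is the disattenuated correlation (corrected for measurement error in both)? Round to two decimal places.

0.33

r_true = r_obs / √(r_xx · r_yy) = 0.26 / √(0.81 × 0.76) = 0.26 / √0.6156 = 0.26 / 0.7846 ≈ 0.33.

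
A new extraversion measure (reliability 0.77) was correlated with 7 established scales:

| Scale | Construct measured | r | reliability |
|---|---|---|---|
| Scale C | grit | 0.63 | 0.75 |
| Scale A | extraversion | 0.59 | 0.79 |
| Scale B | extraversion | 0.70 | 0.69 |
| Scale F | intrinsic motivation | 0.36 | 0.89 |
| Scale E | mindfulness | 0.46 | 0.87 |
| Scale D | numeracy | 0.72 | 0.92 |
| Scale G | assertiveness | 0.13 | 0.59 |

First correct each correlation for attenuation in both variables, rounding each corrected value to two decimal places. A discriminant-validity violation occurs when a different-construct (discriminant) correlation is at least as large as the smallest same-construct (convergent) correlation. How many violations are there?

Disattenuated r (r / √(r_scale · r_new)):
  Scale C (disc): 0.63 / √(0.75·0.77) = 0.83
  Scale A (conv): 0.59 / √(0.79·0.77) = 0.76
  Scale B (conv): 0.70 / √(0.69·0.77) = 0.96
  Scale F (disc): 0.36 / √(0.89·0.77) = 0.43
  Scale E (disc): 0.46 / √(0.87·0.77) = 0.56
  Scale D (disc): 0.72 / √(0.92·0.77) = 0.86
  Scale G (disc): 0.13 / √(0.59·0.77) = 0.19
Smallest convergent = 0.76. Discriminant values: 0.83, 0.43, 0.56, 0.86, 0.19; count ≥ 0.76 → 2.

2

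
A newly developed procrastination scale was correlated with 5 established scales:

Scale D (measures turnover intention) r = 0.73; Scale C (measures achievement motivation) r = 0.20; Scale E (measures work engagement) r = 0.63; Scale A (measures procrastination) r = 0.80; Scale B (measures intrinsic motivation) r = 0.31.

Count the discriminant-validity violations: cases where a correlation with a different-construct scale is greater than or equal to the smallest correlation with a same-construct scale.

0

Convergent (same construct = procrastination): Scale A.
Smallest convergent = 0.80. Discriminant values: 0.73, 0.20, 0.63, 0.31; count ≥ 0.80 → 0.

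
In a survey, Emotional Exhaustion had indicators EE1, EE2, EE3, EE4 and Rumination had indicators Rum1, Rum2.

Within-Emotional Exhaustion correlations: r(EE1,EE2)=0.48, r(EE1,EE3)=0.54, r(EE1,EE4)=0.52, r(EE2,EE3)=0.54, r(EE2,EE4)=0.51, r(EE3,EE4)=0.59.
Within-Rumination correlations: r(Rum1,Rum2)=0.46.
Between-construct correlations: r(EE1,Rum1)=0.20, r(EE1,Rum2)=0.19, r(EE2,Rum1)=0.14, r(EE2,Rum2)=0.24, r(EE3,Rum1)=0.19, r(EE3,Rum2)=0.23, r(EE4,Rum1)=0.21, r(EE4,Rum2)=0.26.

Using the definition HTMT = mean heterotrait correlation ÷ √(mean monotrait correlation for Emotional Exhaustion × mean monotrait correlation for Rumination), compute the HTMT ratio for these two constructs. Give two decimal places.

0.42

Between-construct mean = 1.66/8 = 0.2075.
Mean within-EE = 3.18/6 = 0.5300; mean within-Rum = 0.46/1 = 0.4600.
Geometric mean = √(0.5300 × 0.4600) = 0.4938.
HTMT = 0.2075 / 0.4938 = 0.42.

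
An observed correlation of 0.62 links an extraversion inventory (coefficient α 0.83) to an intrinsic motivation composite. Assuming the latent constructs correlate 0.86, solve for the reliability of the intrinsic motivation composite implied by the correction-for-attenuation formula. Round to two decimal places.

0.63

r_true = r_obs / √(r_xx · r_yy) ⇒ 0.86 = 0.62 / √(0.83 · r_yy).
√(0.83 · r_yy) = 0.62 / 0.86 = 0.7209; 0.83 · r_yy = 0.5197; r_yy = 0.5197 / 0.83 ≈ 0.63.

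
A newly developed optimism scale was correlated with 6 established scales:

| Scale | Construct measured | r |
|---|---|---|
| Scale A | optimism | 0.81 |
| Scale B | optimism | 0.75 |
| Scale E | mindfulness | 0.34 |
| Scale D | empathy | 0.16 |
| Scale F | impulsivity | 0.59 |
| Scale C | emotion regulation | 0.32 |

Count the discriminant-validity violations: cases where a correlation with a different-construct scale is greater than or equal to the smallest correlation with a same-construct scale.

0

Convergent (same construct = optimism): Scale A, Scale B.
Smallest convergent = 0.75. Discriminant values: 0.34, 0.16, 0.59, 0.32; count ≥ 0.75 → 0.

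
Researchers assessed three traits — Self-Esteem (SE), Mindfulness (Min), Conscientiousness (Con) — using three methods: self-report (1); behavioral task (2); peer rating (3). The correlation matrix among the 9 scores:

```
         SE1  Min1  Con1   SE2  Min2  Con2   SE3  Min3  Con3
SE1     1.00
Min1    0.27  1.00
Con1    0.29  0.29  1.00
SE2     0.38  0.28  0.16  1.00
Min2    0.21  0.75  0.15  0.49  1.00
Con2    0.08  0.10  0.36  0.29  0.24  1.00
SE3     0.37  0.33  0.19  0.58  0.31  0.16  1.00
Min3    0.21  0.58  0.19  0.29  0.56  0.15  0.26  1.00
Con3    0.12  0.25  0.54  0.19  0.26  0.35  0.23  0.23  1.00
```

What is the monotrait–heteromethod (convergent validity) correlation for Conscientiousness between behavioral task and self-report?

0.36

Same trait (Con), different methods: r(Con2, Con1) = 0.36.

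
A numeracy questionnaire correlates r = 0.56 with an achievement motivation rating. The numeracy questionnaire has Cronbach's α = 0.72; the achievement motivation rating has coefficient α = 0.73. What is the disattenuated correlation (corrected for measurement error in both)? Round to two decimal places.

r_true = r_obs / √(r_xx · r_yy) = 0.56 / √(0.72 × 0.73) = 0.56 / √0.5256 = 0.56 / 0.7250 ≈ 0.77.

0.77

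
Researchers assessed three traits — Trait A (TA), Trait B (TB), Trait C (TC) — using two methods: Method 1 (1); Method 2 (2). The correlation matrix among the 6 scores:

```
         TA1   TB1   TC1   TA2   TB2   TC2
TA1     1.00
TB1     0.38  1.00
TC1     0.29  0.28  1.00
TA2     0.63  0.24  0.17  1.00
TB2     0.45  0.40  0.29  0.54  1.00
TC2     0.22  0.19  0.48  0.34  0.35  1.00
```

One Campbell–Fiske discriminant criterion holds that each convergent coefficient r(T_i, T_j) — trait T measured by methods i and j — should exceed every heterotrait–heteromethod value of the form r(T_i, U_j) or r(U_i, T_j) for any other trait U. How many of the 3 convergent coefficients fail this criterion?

1

Checking each validity diagonal entry against its comparison values:
TA (methods 1·2): 0.63 vs {0.45, 0.24, 0.22, 0.17} → pass.
TB (methods 1·2): 0.40 vs {0.24, 0.45, 0.19, 0.29} → fail.
TC (methods 1·2): 0.48 vs {0.17, 0.22, 0.29, 0.19} → pass.
1 of 3 fail.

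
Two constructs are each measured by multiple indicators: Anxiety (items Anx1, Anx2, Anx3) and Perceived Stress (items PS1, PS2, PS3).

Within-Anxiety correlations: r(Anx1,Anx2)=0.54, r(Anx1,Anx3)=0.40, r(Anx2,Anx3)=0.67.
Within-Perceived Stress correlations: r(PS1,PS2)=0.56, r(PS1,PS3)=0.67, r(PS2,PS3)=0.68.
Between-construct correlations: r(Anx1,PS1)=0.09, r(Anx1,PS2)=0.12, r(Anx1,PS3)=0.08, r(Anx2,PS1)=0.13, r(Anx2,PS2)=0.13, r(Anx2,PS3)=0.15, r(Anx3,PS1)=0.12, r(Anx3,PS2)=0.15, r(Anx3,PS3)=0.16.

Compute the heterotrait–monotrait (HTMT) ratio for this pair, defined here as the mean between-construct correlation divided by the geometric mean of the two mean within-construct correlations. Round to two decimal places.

Between-construct mean = 1.13/9 = 0.1256.
Mean within-Anx = 1.61/3 = 0.5367; mean within-PS = 1.91/3 = 0.6367.
Geometric mean = √(0.5367 × 0.6367) = 0.5846.
HTMT = 0.1256 / 0.5846 = 0.21.

0.21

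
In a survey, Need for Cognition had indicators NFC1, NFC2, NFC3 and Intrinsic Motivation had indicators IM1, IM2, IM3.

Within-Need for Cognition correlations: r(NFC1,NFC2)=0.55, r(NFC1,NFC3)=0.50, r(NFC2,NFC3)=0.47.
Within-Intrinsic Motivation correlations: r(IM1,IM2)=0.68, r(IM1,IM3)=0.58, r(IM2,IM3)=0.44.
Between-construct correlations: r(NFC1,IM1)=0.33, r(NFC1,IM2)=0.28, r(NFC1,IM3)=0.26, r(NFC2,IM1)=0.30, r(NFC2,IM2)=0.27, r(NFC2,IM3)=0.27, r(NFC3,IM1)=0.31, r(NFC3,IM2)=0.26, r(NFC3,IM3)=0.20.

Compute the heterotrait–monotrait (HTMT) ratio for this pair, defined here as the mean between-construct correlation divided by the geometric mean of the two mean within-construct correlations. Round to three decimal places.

Mean heterotrait r = 2.48/9 = 0.2756.
Mean within-NFC = 1.52/3 = 0.5067; mean within-IM = 1.70/3 = 0.5667.
Geometric mean = √(0.5067 × 0.5667) = 0.5359.
HTMT = 0.2756 / 0.5359 = 0.514.

0.514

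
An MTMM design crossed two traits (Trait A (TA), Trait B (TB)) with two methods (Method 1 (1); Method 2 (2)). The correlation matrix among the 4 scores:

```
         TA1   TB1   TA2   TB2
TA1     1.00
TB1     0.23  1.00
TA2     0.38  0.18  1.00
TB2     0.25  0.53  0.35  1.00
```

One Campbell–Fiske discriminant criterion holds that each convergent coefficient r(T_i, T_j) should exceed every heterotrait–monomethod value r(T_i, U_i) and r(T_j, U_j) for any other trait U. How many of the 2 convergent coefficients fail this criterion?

Convergent coefficients and their comparison sets:
TA (methods 1·2): 0.38 vs {0.23, 0.35} → pass.
TB (methods 1·2): 0.53 vs {0.23, 0.35} → pass.
0 of 2 fail.

0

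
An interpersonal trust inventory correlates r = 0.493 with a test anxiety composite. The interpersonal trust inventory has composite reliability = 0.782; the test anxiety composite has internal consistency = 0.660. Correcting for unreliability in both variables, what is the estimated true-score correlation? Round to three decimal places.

0.686

r_true = r_obs / √(r_xx · r_yy) = 0.493 / √(0.782 × 0.660) = 0.493 / √0.516120 = 0.493 / 0.7184 ≈ 0.686.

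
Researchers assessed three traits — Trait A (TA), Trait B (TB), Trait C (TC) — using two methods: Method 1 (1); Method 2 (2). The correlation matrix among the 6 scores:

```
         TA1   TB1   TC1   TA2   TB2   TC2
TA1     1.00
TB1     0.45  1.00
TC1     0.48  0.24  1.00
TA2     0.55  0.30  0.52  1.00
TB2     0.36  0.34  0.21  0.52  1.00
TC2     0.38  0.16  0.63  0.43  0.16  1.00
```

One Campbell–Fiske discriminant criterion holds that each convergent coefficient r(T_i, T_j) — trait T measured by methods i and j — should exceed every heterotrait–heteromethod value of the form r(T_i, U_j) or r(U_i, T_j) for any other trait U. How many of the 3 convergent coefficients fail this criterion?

Checking each validity diagonal entry against its comparison values:
TA (methods 1·2): 0.55 vs {0.36, 0.30, 0.38, 0.52} → pass.
TB (methods 1·2): 0.34 vs {0.30, 0.36, 0.16, 0.21} → fail.
TC (methods 1·2): 0.63 vs {0.52, 0.38, 0.21, 0.16} → pass.
1 of 3 fail.

1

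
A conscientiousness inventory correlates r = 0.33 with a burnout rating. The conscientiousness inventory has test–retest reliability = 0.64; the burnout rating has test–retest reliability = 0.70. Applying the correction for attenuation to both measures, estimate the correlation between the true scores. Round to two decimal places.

r_true = r_obs / √(r_xx · r_yy) = 0.33 / √(0.64 × 0.70) = 0.33 / √0.4480 = 0.33 / 0.6693 ≈ 0.49.

0.49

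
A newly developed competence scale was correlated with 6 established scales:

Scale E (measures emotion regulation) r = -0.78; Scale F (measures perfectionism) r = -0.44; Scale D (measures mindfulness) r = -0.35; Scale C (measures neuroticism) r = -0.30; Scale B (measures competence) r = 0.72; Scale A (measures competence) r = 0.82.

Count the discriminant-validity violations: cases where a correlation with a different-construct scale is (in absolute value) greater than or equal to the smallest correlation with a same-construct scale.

Convergent (same construct = competence): Scale B, Scale A.
Smallest convergent = 0.72. Discriminant |r|: 0.78, 0.44, 0.35, 0.30; count ≥ 0.72 → 1.

1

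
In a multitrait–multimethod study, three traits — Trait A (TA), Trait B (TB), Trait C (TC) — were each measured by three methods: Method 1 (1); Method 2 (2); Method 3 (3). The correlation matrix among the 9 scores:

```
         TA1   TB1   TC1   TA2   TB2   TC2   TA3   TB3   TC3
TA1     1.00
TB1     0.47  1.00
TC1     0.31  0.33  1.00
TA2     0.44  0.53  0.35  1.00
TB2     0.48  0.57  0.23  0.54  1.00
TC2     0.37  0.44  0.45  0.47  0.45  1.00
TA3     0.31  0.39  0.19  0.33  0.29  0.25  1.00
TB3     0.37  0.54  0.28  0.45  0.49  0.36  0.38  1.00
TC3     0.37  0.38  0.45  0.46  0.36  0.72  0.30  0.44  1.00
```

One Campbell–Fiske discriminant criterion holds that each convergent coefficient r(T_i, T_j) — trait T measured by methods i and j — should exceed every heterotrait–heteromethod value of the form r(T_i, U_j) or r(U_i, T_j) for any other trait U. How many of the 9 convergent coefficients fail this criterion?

3

Each convergent coefficient versus the relevant comparison correlations:
TA (methods 1·2): 0.44 vs {0.48, 0.53, 0.37, 0.35} → fail.
TA (methods 1·3): 0.31 vs {0.37, 0.39, 0.37, 0.19} → fail.
TA (methods 2·3): 0.33 vs {0.45, 0.29, 0.46, 0.25} → fail.
TB (methods 1·2): 0.57 vs {0.53, 0.48, 0.44, 0.23} → pass.
TB (methods 1·3): 0.54 vs {0.39, 0.37, 0.38, 0.28} → pass.
TB (methods 2·3): 0.49 vs {0.29, 0.45, 0.36, 0.36} → pass.
TC (methods 1·2): 0.45 vs {0.35, 0.37, 0.23, 0.44} → pass.
TC (methods 1·3): 0.45 vs {0.19, 0.37, 0.28, 0.38} → pass.
TC (methods 2·3): 0.72 vs {0.25, 0.46, 0.36, 0.36} → pass.
3 of 9 fail.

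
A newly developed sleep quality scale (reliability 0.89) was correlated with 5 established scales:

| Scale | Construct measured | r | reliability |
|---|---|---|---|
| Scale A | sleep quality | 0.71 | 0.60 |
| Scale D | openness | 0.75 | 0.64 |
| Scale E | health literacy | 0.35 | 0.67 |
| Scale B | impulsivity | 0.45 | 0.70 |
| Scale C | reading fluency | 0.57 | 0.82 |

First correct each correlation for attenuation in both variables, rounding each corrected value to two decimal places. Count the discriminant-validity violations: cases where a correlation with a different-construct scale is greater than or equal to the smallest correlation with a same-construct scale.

Disattenuated r (r / √(r_scale · r_new)):
  Scale A (conv): 0.71 / √(0.60·0.89) = 0.97
  Scale D (disc): 0.75 / √(0.64·0.89) = 0.99
  Scale E (disc): 0.35 / √(0.67·0.89) = 0.45
  Scale B (disc): 0.45 / √(0.70·0.89) = 0.57
  Scale C (disc): 0.57 / √(0.82·0.89) = 0.67
Smallest convergent = 0.97. Discriminant values: 0.99, 0.45, 0.57, 0.67; count ≥ 0.97 → 1.

1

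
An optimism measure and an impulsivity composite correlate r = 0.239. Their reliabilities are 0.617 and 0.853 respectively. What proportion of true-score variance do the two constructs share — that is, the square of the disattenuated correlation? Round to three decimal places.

0.109

Disattenuated r = 0.239 / √(0.617 × 0.853) = 0.239 / 0.7255 = 0.3294.
Shared true-score variance = 0.3294² = 0.1085 ≈ 0.109.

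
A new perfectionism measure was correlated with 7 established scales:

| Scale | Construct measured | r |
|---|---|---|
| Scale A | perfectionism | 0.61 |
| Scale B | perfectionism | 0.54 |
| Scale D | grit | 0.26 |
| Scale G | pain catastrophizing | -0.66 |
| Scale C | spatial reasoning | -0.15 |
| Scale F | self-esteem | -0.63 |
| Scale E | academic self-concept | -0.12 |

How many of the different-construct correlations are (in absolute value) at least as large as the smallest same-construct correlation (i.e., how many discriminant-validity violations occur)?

2

Convergent (same construct = perfectionism): Scale A, Scale B.
Smallest convergent = 0.54. Discriminant |r|: 0.26, 0.66, 0.15, 0.63, 0.12; count ≥ 0.54 → 2.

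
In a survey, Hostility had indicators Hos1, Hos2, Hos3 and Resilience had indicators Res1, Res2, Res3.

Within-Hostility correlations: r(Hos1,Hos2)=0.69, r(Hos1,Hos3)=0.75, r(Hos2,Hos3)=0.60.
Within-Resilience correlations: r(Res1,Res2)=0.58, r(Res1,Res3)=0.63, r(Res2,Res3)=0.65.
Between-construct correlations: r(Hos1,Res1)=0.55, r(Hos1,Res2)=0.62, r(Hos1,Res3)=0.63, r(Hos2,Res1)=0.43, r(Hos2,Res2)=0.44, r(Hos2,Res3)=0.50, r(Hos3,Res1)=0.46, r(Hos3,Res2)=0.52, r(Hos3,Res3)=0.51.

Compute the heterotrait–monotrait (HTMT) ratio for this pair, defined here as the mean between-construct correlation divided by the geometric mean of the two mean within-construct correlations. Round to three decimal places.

0.797

Mean heterotrait r = 4.66/9 = 0.5178.
Mean within-Hos = 2.04/3 = 0.6800; mean within-Res = 1.86/3 = 0.6200.
Geometric mean = √(0.6800 × 0.6200) = 0.6493.
HTMT = 0.5178 / 0.6493 = 0.797.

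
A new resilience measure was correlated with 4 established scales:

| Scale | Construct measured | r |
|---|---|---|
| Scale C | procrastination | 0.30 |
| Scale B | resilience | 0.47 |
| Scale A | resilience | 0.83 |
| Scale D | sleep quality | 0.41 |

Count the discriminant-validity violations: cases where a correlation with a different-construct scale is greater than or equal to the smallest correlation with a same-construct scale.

Convergent (same construct = resilience): Scale B, Scale A.
Smallest convergent = 0.47. Discriminant values: 0.30, 0.41; count ≥ 0.47 → 0.

0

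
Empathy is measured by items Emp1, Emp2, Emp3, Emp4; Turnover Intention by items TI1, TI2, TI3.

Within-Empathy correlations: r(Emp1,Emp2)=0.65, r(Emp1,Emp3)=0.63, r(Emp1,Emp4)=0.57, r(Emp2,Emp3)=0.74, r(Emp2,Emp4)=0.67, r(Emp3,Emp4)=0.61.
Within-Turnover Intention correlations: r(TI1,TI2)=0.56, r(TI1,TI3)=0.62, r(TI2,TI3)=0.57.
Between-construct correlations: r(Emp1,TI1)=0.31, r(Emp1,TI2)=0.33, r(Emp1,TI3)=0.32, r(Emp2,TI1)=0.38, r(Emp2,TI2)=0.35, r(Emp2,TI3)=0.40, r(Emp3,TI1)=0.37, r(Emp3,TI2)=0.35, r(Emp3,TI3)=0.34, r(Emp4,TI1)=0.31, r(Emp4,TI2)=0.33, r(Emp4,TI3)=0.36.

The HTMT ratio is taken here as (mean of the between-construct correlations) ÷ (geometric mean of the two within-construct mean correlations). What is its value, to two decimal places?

Mean between = 4.15/12 = 0.3458.
Mean within-Emp = 3.87/6 = 0.6450; mean within-TI = 1.75/3 = 0.5833.
Geometric mean = √(0.6450 × 0.5833) = 0.6134.
HTMT = 0.3458 / 0.6134 = 0.56.

0.56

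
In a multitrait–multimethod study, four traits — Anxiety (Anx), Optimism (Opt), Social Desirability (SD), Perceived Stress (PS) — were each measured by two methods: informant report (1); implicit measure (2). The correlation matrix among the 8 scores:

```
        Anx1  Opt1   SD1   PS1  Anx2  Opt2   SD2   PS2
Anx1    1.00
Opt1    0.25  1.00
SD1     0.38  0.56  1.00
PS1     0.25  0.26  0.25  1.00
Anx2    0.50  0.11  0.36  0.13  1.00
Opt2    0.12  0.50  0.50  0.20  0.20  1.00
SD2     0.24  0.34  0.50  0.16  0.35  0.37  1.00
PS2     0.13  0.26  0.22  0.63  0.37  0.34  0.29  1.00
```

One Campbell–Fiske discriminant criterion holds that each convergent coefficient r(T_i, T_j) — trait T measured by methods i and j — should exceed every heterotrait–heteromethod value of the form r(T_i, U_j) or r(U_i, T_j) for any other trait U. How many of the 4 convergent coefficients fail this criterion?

Each convergent coefficient versus the relevant comparison correlations:
Anx (methods 1·2): 0.50 vs {0.12, 0.11, 0.24, 0.36, 0.13, 0.13} → pass.
Opt (methods 1·2): 0.50 vs {0.11, 0.12, 0.34, 0.50, 0.26, 0.20} → fail.
SD (methods 1·2): 0.50 vs {0.36, 0.24, 0.50, 0.34, 0.22, 0.16} → fail.
PS (methods 1·2): 0.63 vs {0.13, 0.13, 0.20, 0.26, 0.16, 0.22} → pass.
2 of 4 fail.

2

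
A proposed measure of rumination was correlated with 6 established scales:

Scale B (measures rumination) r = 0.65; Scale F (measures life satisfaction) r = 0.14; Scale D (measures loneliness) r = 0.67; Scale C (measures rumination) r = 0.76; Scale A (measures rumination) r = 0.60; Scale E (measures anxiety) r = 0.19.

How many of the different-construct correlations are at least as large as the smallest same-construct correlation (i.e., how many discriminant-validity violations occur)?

Convergent (same construct = rumination): Scale B, Scale C, Scale A.
Smallest convergent = 0.60. Discriminant values: 0.14, 0.67, 0.19; count ≥ 0.60 → 1.

1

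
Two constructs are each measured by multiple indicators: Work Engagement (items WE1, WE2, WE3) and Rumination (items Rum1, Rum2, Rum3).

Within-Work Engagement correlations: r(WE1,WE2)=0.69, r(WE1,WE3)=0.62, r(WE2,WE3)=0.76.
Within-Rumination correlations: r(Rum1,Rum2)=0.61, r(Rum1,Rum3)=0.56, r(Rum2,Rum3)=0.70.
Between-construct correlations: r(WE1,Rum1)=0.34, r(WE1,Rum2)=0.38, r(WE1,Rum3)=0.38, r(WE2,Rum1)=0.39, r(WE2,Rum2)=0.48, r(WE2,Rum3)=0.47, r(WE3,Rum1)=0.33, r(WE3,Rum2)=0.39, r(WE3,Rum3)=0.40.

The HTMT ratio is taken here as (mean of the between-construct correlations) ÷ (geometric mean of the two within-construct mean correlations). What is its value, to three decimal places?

Between-construct mean = 3.56/9 = 0.3956.
Mean within-WE = 2.07/3 = 0.6900; mean within-Rum = 1.87/3 = 0.6233.
Geometric mean = √(0.6900 × 0.6233) = 0.6558.
HTMT = 0.3956 / 0.6558 = 0.603.

0.603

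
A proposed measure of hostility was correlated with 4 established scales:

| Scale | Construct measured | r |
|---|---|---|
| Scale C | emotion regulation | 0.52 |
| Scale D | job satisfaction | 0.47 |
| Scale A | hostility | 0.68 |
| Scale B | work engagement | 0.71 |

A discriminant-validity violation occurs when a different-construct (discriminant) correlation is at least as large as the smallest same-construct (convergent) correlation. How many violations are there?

1

Convergent (same construct = hostility): Scale A.
Smallest convergent = 0.68. Discriminant values: 0.52, 0.47, 0.71; count ≥ 0.68 → 1.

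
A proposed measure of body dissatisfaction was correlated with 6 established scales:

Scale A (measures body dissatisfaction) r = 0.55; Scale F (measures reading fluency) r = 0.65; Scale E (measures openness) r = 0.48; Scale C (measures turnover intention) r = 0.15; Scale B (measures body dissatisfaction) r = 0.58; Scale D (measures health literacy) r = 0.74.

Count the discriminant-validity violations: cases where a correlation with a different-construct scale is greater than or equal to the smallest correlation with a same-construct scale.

Convergent (same construct = body dissatisfaction): Scale A, Scale B.
Smallest convergent = 0.55. Discriminant values: 0.65, 0.48, 0.15, 0.74; count ≥ 0.55 → 2.

2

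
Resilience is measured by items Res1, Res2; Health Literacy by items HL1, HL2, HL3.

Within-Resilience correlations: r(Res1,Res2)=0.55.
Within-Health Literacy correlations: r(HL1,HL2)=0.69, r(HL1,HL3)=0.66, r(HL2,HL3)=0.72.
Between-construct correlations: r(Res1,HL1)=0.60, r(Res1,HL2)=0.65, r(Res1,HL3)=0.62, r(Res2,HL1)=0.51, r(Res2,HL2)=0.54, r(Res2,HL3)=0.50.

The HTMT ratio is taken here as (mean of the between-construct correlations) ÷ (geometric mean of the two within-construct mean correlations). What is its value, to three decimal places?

Mean between = 3.42/6 = 0.5700.
Mean within-Res = 0.55/1 = 0.5500; mean within-HL = 2.07/3 = 0.6900.
Geometric mean = √(0.5500 × 0.6900) = 0.6160.
HTMT = 0.5700 / 0.6160 = 0.925.

0.925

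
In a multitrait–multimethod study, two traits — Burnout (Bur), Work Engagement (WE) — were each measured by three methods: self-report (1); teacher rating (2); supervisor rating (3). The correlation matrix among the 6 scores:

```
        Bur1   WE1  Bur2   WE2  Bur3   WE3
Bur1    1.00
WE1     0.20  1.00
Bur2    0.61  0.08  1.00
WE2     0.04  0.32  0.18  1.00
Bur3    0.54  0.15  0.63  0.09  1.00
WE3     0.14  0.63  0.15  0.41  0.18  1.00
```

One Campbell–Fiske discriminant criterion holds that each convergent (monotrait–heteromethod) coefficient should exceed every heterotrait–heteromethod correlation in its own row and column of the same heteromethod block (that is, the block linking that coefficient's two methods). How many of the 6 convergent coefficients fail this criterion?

0

Convergent coefficients and their comparison sets:
Bur (methods 1·2): 0.61 vs {0.04, 0.08} → pass.
Bur (methods 1·3): 0.54 vs {0.14, 0.15} → pass.
Bur (methods 2·3): 0.63 vs {0.15, 0.09} → pass.
WE (methods 1·2): 0.32 vs {0.08, 0.04} → pass.
WE (methods 1·3): 0.63 vs {0.15, 0.14} → pass.
WE (methods 2·3): 0.41 vs {0.09, 0.15} → pass.
0 of 6 fail.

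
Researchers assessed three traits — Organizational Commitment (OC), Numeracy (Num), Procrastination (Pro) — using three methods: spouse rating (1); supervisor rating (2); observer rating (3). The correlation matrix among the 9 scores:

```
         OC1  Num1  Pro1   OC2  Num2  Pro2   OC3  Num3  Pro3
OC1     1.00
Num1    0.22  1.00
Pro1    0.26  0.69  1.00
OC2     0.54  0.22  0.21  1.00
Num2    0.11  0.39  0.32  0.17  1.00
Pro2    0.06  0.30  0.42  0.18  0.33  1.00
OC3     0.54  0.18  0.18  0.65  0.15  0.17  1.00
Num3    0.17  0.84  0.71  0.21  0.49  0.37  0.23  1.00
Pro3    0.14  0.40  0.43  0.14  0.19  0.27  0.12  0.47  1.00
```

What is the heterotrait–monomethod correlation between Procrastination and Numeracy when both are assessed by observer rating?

Different traits, same method: r(Pro3, Num3) = 0.47.

0.47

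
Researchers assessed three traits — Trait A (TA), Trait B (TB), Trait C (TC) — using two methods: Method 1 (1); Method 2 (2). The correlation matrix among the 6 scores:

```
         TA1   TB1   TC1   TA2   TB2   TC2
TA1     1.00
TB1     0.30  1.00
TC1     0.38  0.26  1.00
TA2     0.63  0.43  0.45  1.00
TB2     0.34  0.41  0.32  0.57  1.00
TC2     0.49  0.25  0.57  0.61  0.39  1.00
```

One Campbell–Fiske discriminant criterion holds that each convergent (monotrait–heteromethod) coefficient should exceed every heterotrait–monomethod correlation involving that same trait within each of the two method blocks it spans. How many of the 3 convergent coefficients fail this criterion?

Each convergent coefficient versus the relevant comparison correlations:
TA (methods 1·2): 0.63 vs {0.30, 0.57, 0.38, 0.61} → pass.
TB (methods 1·2): 0.41 vs {0.30, 0.57, 0.26, 0.39} → fail.
TC (methods 1·2): 0.57 vs {0.38, 0.61, 0.26, 0.39} → fail.
2 of 3 fail.

2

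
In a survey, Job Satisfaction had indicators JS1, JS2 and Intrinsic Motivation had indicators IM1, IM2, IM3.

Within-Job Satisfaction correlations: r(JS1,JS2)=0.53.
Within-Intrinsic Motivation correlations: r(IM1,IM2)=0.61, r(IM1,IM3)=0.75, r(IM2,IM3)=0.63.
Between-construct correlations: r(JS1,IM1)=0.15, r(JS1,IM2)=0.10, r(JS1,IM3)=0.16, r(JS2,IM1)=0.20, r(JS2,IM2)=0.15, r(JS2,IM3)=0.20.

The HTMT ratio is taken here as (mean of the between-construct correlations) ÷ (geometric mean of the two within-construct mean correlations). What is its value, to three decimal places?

Mean between = 0.96/6 = 0.1600.
Mean within-JS = 0.53/1 = 0.5300; mean within-IM = 1.99/3 = 0.6633.
Geometric mean = √(0.5300 × 0.6633) = 0.5929.
HTMT = 0.1600 / 0.5929 = 0.270.

0.270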